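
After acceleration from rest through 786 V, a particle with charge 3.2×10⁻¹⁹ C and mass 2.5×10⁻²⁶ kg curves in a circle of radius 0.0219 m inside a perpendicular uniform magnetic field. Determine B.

v = √(2|q|V/m) = √(2·3.2×10⁻¹⁹·786/2.5×10⁻²⁶) ≈ 1.419×10⁵ m/s.
B = mv/(|q|r) = (2.5×10⁻²⁶)(1.419×10⁵)/((3.2×10⁻¹⁹)(0.0219)) ≈ 0.506 T.

B ≈ 0.506 T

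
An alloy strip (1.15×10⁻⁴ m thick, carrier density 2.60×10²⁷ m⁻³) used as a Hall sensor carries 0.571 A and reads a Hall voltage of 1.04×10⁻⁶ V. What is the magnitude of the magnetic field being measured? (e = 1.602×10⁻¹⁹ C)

From V_H = IB/(n e t), B = V_H n e t / I.
B = (1.04×10⁻⁶)(2.60×10²⁷)(1.602×10⁻¹⁹)(1.15×10⁻⁴)/0.571 ≈ 0.0872 T.

B ≈ 0.0872 T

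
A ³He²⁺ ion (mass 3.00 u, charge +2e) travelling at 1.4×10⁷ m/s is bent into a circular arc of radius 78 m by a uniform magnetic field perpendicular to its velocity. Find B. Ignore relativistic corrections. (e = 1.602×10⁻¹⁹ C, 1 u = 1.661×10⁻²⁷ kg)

B ≈ 2.8×10⁻³ T

From |q|vB = mv²/r, B = mv/(|q|r).
B = (4.983×10⁻²⁷)(1.4×10⁷)/((3.204×10⁻¹⁹)(78)) ≈ 2.8×10⁻³ T.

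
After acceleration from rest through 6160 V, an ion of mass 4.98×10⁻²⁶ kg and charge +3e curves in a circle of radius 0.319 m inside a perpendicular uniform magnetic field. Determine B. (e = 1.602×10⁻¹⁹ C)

v = √(2|q|V/m) = √(2·4.806×10⁻¹⁹·6160/4.98×10⁻²⁶) ≈ 3.448×10⁵ m/s.
B = mv/(|q|r) = (4.98×10⁻²⁶)(3.448×10⁵)/((4.806×10⁻¹⁹)(0.319)) ≈ 0.112 T.

B ≈ 0.112 T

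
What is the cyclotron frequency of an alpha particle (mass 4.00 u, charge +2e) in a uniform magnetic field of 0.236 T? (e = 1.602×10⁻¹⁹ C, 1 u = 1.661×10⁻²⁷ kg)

f ≈ 1.81×10⁶ Hz

f = |q|B/(2πm).
f = (3.204×10⁻¹⁹)(0.236)/(2π·6.644×10⁻²⁷) ≈ 1.81×10⁶ Hz.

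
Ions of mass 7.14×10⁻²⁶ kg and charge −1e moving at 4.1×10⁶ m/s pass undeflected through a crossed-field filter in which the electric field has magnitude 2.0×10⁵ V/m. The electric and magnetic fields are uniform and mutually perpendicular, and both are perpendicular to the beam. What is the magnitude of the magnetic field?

B = 0.049 T

Balance of forces in the selector: qE = qvB ⇒ B = E/v.
B = 2.0×10⁵/4.1×10⁶ = 0.049 T.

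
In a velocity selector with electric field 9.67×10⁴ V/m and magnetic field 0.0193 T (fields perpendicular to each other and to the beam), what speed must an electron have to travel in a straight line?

Straight-line motion ⇒ electric and magnetic forces cancel, so E = vB.
v = E/B = 9.67×10⁴/0.0193 = 5.01×10⁶ m/s.
The result is independent of the particle's charge and mass.

v = 5.01×10⁶ m/s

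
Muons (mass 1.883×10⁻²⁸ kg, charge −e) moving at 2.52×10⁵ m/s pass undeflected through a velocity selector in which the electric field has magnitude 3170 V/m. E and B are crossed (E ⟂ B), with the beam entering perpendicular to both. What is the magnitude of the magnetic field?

Balance of forces in the selector: qE = qvB ⇒ B = E/v.
B = 3170/2.52×10⁵ = 0.0126 T.

B = 0.0126 T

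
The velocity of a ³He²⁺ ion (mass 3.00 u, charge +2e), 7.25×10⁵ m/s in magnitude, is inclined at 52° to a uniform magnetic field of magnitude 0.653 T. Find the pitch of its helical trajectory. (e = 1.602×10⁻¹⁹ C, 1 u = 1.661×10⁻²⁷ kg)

p ≈ 0.0668 m

v∥ = v cosθ = 7.25×10⁵·cos52° ≈ 4.464×10⁵ m/s.
T = 2πm/(|q|B) = 2π(4.983×10⁻²⁷)/((3.204×10⁻¹⁹)(0.653)) ≈ 1.496×10⁻⁷ s.
pitch = v∥ T = (4.464×10⁵)(1.496×10⁻⁷) ≈ 0.0668 m.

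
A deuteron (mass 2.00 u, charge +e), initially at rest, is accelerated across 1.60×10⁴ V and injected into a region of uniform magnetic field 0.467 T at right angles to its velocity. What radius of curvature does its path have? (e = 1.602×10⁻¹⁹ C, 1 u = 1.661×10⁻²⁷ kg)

r ≈ 0.0552 m

Acceleration: |q|V = ½mv² ⇒ v = √(2|q|V/m) = √(2·1.602×10⁻¹⁹·1.60×10⁴/3.322×10⁻²⁷) ≈ 1.242×10⁶ m/s.
In the field: r = mv/(|q|B) = (3.322×10⁻²⁷)(1.242×10⁶)/((1.602×10⁻¹⁹)(0.467)) ≈ 0.0552 m.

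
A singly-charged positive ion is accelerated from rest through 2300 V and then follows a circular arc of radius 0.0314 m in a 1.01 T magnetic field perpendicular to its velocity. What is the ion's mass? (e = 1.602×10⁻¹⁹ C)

m ≈ 3.50×10⁻²⁶ kg

Combine |q|V = ½mv² and r = mv/(|q|B): eliminate v to get m = qB²r²/(2V).
m = (1.602×10⁻¹⁹)(1.01)²(0.0314)²/(2·2300) ≈ 3.50×10⁻²⁶ kg.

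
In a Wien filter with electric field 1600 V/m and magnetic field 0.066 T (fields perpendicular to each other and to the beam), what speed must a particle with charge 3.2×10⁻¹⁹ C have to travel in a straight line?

v = 2.4×10⁴ m/s

Straight-line motion ⇒ electric and magnetic forces cancel, so E = vB.
v = E/B = 1600/0.066 = 2.4×10⁴ m/s.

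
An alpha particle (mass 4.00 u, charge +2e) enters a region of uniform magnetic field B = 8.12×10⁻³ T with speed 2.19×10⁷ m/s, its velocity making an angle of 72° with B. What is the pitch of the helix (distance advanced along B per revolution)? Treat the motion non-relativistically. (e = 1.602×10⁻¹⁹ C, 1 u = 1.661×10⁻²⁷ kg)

v∥ = v cosθ = 2.19×10⁷·cos72° ≈ 6.767×10⁶ m/s.
T = 2πm/(|q|B) = 2π(6.644×10⁻²⁷)/((3.204×10⁻¹⁹)(8.12×10⁻³)) ≈ 1.605×10⁻⁵ s.
pitch = v∥ T = (6.767×10⁶)(1.605×10⁻⁵) ≈ 109 m.

p ≈ 109 m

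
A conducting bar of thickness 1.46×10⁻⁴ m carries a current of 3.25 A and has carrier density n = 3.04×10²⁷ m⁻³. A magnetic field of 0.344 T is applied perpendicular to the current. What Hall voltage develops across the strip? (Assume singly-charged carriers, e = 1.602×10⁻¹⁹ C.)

V_H = IB/(n e t).
V_H = (3.25)(0.344)/((3.04×10²⁷)(1.602×10⁻¹⁹)(1.46×10⁻⁴)) ≈ 1.57×10⁻⁵ V.

V_H ≈ 1.57×10⁻⁵ V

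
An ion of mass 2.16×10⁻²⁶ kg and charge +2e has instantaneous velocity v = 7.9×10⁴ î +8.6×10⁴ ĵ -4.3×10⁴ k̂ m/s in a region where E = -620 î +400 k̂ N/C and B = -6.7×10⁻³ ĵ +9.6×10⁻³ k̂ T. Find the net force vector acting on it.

F ≈ (-2.64×10⁻¹⁷, -2.43×10⁻¹⁶, -4.14×10⁻¹⁷) N

v×B = (537, -758, -529) N/C.
E + v×B = (-82.5, -758, -129) N/C.
F = q(E + v×B) = (3.204×10⁻¹⁹ C)·(-82.5, -758, -129) = (-2.64×10⁻¹⁷, -2.43×10⁻¹⁶, -4.14×10⁻¹⁷) N.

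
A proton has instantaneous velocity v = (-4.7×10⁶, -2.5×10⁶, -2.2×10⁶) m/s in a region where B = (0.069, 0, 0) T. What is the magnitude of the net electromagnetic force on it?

|F| ≈ 3.68×10⁻¹⁴ N

v×B = (0, -1.52×10⁵, 1.72×10⁵) N/C.
F = q v×B = (1.602×10⁻¹⁹ C)·(0, -1.52×10⁵, 1.72×10⁵) = (0, -2.43×10⁻¹⁴, 2.76×10⁻¹⁴) N.
|F| = 3.68×10⁻¹⁴ N.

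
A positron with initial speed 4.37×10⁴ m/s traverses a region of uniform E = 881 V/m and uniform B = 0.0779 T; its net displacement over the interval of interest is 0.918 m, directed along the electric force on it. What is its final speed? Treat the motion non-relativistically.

B does no work; ΔKE = |q|E d.
½mv_f² = ½mv₀² + |q|Ed = ½(9.109×10⁻³¹)(4.37×10⁴)² + (1.602×10⁻¹⁹)(881)(0.918) ≈ 8.698×10⁻²² J + 1.296×10⁻¹⁶ J ≈ 1.296×10⁻¹⁶ J.
v_f = √(2·1.296×10⁻¹⁶/9.109×10⁻³¹) ≈ 1.69×10⁷ m/s.

v_f ≈ 1.69×10⁷ m/s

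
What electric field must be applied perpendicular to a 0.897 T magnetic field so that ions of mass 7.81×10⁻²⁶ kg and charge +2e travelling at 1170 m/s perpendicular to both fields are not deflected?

For straight-line motion qE = qvB, so E = vB.
E = 1170 × 0.897 = 1050 V/m.

E = 1050 V/m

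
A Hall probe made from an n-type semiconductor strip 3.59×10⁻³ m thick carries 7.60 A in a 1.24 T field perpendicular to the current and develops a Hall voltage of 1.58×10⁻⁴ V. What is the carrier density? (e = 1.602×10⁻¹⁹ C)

From V_H = IB/(n e t), n = IB/(V_H e t).
n = (7.60)(1.24)/((1.58×10⁻⁴)(1.602×10⁻¹⁹)(3.59×10⁻³)) ≈ 1.04×10²⁶ m⁻³.

n ≈ 1.04×10²⁶ m⁻³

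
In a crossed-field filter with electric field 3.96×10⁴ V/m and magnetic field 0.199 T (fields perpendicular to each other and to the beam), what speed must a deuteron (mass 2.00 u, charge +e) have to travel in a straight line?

v = 1.99×10⁵ m/s

Zero net Lorentz force requires |qE| = |q v×B|, i.e. E = vB.
v = E/B = 3.96×10⁴/0.199 = 1.99×10⁵ m/s.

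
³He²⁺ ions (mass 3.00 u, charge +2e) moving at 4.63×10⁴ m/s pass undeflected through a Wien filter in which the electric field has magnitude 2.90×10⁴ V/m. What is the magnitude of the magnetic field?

B = 0.626 T

Balance of forces in the selector: qE = qvB ⇒ B = E/v.
B = 2.90×10⁴/4.63×10⁴ = 0.626 T.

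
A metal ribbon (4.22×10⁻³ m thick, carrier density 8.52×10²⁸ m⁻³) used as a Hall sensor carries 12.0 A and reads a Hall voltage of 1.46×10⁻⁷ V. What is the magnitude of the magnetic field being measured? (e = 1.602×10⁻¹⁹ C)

From V_H = IB/(n e t), B = V_H n e t / I.
B = (1.46×10⁻⁷)(8.52×10²⁸)(1.602×10⁻¹⁹)(4.22×10⁻³)/12.0 ≈ 0.701 T.

B ≈ 0.701 T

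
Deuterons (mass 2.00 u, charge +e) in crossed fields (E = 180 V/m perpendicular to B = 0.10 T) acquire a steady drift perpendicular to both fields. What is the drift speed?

The E×B drift speed is v_d = E/B.
v_d = 180/0.10 = 1800 m/s.

v_d ≈ 1800 m/s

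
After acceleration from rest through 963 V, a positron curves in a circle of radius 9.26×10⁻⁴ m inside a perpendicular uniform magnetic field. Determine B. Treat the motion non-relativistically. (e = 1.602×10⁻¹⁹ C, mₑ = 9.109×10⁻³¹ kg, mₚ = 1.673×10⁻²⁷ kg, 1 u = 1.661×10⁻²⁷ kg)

v = √(2|q|V/m) = √(2·1.602×10⁻¹⁹·963/9.109×10⁻³¹) ≈ 1.840×10⁷ m/s.
B = mv/(|q|r) = (9.109×10⁻³¹)(1.840×10⁷)/((1.602×10⁻¹⁹)(9.26×10⁻⁴)) ≈ 0.113 T.

B ≈ 0.113 T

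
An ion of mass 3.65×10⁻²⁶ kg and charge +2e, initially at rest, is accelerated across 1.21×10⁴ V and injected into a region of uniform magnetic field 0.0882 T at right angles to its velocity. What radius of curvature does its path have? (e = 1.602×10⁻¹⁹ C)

Acceleration: |q|V = ½mv² ⇒ v = √(2|q|V/m) = √(2·3.204×10⁻¹⁹·1.21×10⁴/3.65×10⁻²⁶) ≈ 4.609×10⁵ m/s.
In the field: r = mv/(|q|B) = (3.65×10⁻²⁶)(4.609×10⁵)/((3.204×10⁻¹⁹)(0.0882)) ≈ 0.595 m.

r ≈ 0.595 m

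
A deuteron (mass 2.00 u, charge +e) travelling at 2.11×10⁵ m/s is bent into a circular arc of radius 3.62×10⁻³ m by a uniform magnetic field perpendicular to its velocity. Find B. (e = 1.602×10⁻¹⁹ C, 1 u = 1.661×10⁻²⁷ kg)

From |q|vB = mv²/r, B = mv/(|q|r).
B = (3.322×10⁻²⁷)(2.11×10⁵)/((1.602×10⁻¹⁹)(3.62×10⁻³)) ≈ 1.21 T.

B ≈ 1.21 T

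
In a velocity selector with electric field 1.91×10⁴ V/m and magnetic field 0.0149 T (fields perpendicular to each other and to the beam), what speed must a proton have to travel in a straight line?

v = 1.28×10⁶ m/s

Zero net Lorentz force requires |qE| = |q v×B|, i.e. E = vB.
v = E/B = 1.91×10⁴/0.0149 = 1.28×10⁶ m/s.
The result is independent of the particle's charge and mass.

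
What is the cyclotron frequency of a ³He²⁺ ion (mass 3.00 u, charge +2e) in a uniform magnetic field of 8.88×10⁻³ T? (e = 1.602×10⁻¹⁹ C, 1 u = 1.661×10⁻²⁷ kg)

f ≈ 9.09×10⁴ Hz

f = |q|B/(2πm).
f = (3.204×10⁻¹⁹)(8.88×10⁻³)/(2π·4.983×10⁻²⁷) ≈ 9.09×10⁴ Hz.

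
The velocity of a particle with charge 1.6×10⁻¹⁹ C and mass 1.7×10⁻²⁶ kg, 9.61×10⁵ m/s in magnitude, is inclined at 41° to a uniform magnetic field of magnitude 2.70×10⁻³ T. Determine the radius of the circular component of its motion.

v⊥ = v sinθ = 9.61×10⁵·sin41° ≈ 6.305×10⁵ m/s.
r = m v⊥/(|q|B) = (1.7×10⁻²⁶)(6.305×10⁵)/((1.6×10⁻¹⁹)(2.70×10⁻³)) ≈ 24.8 m.

r ≈ 24.8 m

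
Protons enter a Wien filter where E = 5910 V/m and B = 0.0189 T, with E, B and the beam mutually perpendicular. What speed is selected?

v = 3.13×10⁵ m/s

For undeflected motion the electric and magnetic forces balance: qE = qvB.
v = E/B = 5910/0.0189 = 3.13×10⁵ m/s.
The result is independent of the particle's charge and mass.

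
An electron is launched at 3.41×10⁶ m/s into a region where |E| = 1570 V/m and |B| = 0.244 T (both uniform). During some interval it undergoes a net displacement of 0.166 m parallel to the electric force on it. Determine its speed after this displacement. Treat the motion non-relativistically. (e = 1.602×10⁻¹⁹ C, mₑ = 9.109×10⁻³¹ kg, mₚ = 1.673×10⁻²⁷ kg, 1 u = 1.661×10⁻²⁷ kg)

B does no work; ΔKE = |q|E d.
½mv_f² = ½mv₀² + |q|Ed = ½(9.109×10⁻³¹)(3.41×10⁶)² + (1.602×10⁻¹⁹)(1570)(0.166) ≈ 5.296×10⁻¹⁸ J + 4.175×10⁻¹⁷ J ≈ 4.705×10⁻¹⁷ J.
v_f = √(2·4.705×10⁻¹⁷/9.109×10⁻³¹) ≈ 1.02×10⁷ m/s.

v_f ≈ 1.02×10⁷ m/s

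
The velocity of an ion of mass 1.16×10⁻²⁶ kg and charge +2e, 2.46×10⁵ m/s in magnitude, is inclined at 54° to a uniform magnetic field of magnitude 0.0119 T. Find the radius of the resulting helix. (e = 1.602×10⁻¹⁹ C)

r ≈ 0.605 m

v⊥ = v sinθ = 2.46×10⁵·sin54° ≈ 1.990×10⁵ m/s.
r = m v⊥/(|q|B) = (1.16×10⁻²⁶)(1.990×10⁵)/((3.204×10⁻¹⁹)(0.0119)) ≈ 0.605 m.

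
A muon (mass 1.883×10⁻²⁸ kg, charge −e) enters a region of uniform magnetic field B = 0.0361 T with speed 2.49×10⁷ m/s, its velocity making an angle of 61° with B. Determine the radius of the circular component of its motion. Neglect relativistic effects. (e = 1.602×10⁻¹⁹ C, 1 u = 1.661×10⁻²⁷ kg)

v⊥ = v sinθ = 2.49×10⁷·sin61° ≈ 2.178×10⁷ m/s.
r = m v⊥/(|q|B) = (1.883×10⁻²⁸)(2.178×10⁷)/((1.602×10⁻¹⁹)(0.0361)) ≈ 0.709 m.

r ≈ 0.709 m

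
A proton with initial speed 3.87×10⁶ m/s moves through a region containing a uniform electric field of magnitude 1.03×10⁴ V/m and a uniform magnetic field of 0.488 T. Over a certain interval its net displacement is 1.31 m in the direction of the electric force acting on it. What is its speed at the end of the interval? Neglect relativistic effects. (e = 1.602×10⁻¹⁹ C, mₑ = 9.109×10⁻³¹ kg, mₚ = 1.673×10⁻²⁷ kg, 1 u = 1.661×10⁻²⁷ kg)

v_f ≈ 4.19×10⁶ m/s

B does no work; ΔKE = |q|E d.
½mv_f² = ½mv₀² + |q|Ed = ½(1.673×10⁻²⁷)(3.87×10⁶)² + (1.602×10⁻¹⁹)(1.03×10⁴)(1.31) ≈ 1.253×10⁻¹⁴ J + 2.162×10⁻¹⁵ J ≈ 1.469×10⁻¹⁴ J.
v_f = √(2·1.469×10⁻¹⁴/1.673×10⁻²⁷) ≈ 4.19×10⁶ m/s.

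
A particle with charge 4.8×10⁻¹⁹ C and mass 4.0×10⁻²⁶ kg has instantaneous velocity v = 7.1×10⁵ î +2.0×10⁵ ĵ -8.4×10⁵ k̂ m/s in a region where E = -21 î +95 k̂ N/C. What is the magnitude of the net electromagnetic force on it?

|F| ≈ 4.67×10⁻¹⁷ N

Only an electric field acts, so F = qE = (4.8×10⁻¹⁹ C)·(-21.0, 0, 95.0) = (-1.01×10⁻¹⁷, 0, 4.56×10⁻¹⁷) N.
|F| = 4.67×10⁻¹⁷ N.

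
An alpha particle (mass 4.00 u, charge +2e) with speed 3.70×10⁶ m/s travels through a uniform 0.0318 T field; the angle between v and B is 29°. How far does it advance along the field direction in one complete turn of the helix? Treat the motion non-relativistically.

v∥ = v cosθ = 3.70×10⁶·cos29° ≈ 3.236×10⁶ m/s.
T = 2πm/(|q|B) = 2π(6.644×10⁻²⁷)/((3.204×10⁻¹⁹)(0.0318)) ≈ 4.097×10⁻⁶ s.
pitch = v∥ T = (3.236×10⁶)(4.097×10⁻⁶) ≈ 13.3 m.

p ≈ 13.3 m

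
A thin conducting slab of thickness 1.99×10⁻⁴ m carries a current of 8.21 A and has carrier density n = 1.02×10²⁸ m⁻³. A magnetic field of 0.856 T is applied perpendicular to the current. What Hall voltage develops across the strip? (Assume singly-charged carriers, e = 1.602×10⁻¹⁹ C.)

V_H = IB/(n e t).
V_H = (8.21)(0.856)/((1.02×10²⁸)(1.602×10⁻¹⁹)(1.99×10⁻⁴)) ≈ 2.16×10⁻⁵ V.

V_H ≈ 2.16×10⁻⁵ V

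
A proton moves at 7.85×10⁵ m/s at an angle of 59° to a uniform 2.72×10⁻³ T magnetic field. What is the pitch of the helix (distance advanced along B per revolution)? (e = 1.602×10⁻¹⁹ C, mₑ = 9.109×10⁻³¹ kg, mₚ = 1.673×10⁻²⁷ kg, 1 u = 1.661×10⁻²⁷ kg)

p ≈ 9.75 m

v∥ = v cosθ = 7.85×10⁵·cos59° ≈ 4.043×10⁵ m/s.
T = 2πm/(|q|B) = 2π(1.673×10⁻²⁷)/((1.602×10⁻¹⁹)(2.72×10⁻³)) ≈ 2.412×10⁻⁵ s.
pitch = v∥ T = (4.043×10⁵)(2.412×10⁻⁵) ≈ 9.75 m.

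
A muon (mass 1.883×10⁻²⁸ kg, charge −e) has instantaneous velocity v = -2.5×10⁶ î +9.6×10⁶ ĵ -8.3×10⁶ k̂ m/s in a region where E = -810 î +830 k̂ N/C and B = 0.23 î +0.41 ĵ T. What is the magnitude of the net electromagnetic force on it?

v×B = (3.40×10⁶, -1.91×10⁶, -3.23×10⁶) N/C.
E + v×B = (3.40×10⁶, -1.91×10⁶, -3.23×10⁶) N/C.
F = q(E + v×B) = (−1.602×10⁻¹⁹ C)·(3.40×10⁶, -1.91×10⁶, -3.23×10⁶) = (-5.45×10⁻¹³, 3.06×10⁻¹³, 5.18×10⁻¹³) N.
|F| = 8.12×10⁻¹³ N.

|F| ≈ 8.12×10⁻¹³ N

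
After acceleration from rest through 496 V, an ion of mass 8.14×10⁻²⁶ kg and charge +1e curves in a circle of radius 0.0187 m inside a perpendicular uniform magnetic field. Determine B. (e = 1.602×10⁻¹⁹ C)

v = √(2|q|V/m) = √(2·1.602×10⁻¹⁹·496/8.14×10⁻²⁶) ≈ 4.419×10⁴ m/s.
B = mv/(|q|r) = (8.14×10⁻²⁶)(4.419×10⁴)/((1.602×10⁻¹⁹)(0.0187)) ≈ 1.20 T.

B ≈ 1.20 T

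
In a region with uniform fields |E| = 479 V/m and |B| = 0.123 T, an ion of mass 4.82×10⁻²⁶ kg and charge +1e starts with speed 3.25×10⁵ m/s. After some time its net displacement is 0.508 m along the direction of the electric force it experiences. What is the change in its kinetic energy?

ΔKE ≈ 3.90×10⁻¹⁷ J

The magnetic force is always ⟂ v and does no work; only the electric force changes KE.
ΔKE = F_E · d = |q|E d = (1.602×10⁻¹⁹)(479)(0.508) ≈ 3.90×10⁻¹⁷ J.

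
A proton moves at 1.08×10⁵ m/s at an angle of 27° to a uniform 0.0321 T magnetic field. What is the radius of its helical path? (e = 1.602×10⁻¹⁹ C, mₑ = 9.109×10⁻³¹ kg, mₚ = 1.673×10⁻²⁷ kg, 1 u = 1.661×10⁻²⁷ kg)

v⊥ = v sinθ = 1.08×10⁵·sin27° ≈ 4.903×10⁴ m/s.
r = m v⊥/(|q|B) = (1.673×10⁻²⁷)(4.903×10⁴)/((1.602×10⁻¹⁹)(0.0321)) ≈ 0.0160 m.

r ≈ 0.0160 m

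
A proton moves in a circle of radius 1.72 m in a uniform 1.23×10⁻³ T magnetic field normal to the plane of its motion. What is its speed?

From |q|vB = mv²/r, v = |q|Br/m.
v = (1.602×10⁻¹⁹)(1.23×10⁻³)(1.72)/1.673×10⁻²⁷ ≈ 2.03×10⁵ m/s.

v ≈ 2.03×10⁵ m/s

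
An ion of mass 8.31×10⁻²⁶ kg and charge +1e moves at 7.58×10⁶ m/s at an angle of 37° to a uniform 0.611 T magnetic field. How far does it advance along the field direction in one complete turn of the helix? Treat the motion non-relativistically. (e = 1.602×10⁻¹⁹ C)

p ≈ 32.3 m

v∥ = v cosθ = 7.58×10⁶·cos37° ≈ 6.054×10⁶ m/s.
T = 2πm/(|q|B) = 2π(8.31×10⁻²⁶)/((1.602×10⁻¹⁹)(0.611)) ≈ 5.334×10⁻⁶ s.
pitch = v∥ T = (6.054×10⁶)(5.334×10⁻⁶) ≈ 32.3 m.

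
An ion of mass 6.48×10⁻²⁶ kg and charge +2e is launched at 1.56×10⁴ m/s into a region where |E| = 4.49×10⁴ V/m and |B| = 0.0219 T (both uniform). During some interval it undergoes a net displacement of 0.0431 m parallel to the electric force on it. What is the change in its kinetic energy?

The magnetic force is always ⟂ v and does no work; only the electric force changes KE.
ΔKE = F_E · d = |q|E d = (3.204×10⁻¹⁹)(4.49×10⁴)(0.0431) ≈ 6.20×10⁻¹⁶ J.

ΔKE ≈ 6.20×10⁻¹⁶ J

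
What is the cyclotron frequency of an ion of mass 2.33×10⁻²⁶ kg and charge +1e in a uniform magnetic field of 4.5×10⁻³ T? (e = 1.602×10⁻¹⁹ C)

f = |q|B/(2πm).
f = (1.602×10⁻¹⁹)(4.5×10⁻³)/(2π·2.33×10⁻²⁶) ≈ 4900 Hz.

f ≈ 4900 Hz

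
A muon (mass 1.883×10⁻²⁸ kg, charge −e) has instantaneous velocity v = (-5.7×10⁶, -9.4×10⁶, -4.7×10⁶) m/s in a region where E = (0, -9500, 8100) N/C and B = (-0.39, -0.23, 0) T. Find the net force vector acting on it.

v×B = (-1.08×10⁶, 1.83×10⁶, -2.36×10⁶) N/C.
E + v×B = (-1.08×10⁶, 1.82×10⁶, -2.35×10⁶) N/C.
F = q(E + v×B) = (−1.602×10⁻¹⁹ C)·(-1.08×10⁶, 1.82×10⁶, -2.35×10⁶) = (1.73×10⁻¹³, -2.92×10⁻¹³, 3.76×10⁻¹³) N.

F ≈ (1.73×10⁻¹³, -2.92×10⁻¹³, 3.76×10⁻¹³) N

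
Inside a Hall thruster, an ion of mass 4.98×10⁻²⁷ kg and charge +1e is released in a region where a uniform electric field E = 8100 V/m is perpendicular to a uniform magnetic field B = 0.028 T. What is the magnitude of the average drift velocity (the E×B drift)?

v_d ≈ 2.9×10⁵ m/s

The E×B drift speed is v_d = E/B.
v_d = 8100/0.028 = 2.9×10⁵ m/s.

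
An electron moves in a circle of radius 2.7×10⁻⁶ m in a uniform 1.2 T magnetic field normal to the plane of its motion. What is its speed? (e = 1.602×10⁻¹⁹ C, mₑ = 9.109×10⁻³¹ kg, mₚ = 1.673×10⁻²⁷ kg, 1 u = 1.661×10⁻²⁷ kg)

From |q|vB = mv²/r, v = |q|Br/m.
v = (1.602×10⁻¹⁹)(1.2)(2.7×10⁻⁶)/9.109×10⁻³¹ ≈ 5.7×10⁵ m/s.

v ≈ 5.7×10⁵ m/s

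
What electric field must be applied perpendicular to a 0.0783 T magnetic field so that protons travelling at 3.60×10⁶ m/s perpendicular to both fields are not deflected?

E = 2.82×10⁵ V/m

For straight-line motion qE = qvB, so E = vB.
E = 3.60×10⁶ × 0.0783 = 2.82×10⁵ V/m.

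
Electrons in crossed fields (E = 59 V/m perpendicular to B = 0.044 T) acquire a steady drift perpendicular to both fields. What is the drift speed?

v_d ≈ 1300 m/s

The E×B drift speed is v_d = E/B.
v_d = 59/0.044 = 1300 m/s.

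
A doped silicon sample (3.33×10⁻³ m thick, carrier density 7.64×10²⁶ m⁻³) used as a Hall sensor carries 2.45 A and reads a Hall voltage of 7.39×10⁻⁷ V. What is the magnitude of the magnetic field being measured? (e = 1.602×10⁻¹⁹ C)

From V_H = IB/(n e t), B = V_H n e t / I.
B = (7.39×10⁻⁷)(7.64×10²⁶)(1.602×10⁻¹⁹)(3.33×10⁻³)/2.45 ≈ 0.123 T.

B ≈ 0.123 T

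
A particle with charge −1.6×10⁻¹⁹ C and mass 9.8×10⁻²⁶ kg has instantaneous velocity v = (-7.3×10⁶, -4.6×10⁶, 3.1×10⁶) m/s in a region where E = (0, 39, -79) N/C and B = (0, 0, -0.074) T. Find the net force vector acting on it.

F ≈ (-5.45×10⁻¹⁴, 8.64×10⁻¹⁴, 1.26×10⁻¹⁷) N

v×B = (3.40×10⁵, -5.40×10⁵, 0) N/C.
E + v×B = (3.40×10⁵, -5.40×10⁵, -79.0) N/C.
F = q(E + v×B) = (−1.6×10⁻¹⁹ C)·(3.40×10⁵, -5.40×10⁵, -79.0) = (-5.45×10⁻¹⁴, 8.64×10⁻¹⁴, 1.26×10⁻¹⁷) N.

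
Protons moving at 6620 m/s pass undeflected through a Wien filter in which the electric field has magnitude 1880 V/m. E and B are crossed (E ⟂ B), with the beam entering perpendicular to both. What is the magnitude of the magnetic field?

Balance of forces in the selector: qE = qvB ⇒ B = E/v.
B = 1880/6620 = 0.284 T.

B = 0.284 T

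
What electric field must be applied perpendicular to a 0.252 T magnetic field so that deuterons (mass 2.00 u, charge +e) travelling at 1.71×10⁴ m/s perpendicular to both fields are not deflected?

For straight-line motion qE = qvB, so E = vB.
E = 1.71×10⁴ × 0.252 = 4310 V/m.

E = 4310 V/m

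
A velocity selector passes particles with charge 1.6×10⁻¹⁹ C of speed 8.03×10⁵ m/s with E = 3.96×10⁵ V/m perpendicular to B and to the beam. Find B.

Balance of forces in the selector: qE = qvB ⇒ B = E/v.
B = 3.96×10⁵/8.03×10⁵ = 0.493 T.

B = 0.493 T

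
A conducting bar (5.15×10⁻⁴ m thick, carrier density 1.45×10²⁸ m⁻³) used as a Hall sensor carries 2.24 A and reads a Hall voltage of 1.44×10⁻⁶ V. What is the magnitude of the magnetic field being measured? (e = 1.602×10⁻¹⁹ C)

From V_H = IB/(n e t), B = V_H n e t / I.
B = (1.44×10⁻⁶)(1.45×10²⁸)(1.602×10⁻¹⁹)(5.15×10⁻⁴)/2.24 ≈ 0.769 T.

B ≈ 0.769 T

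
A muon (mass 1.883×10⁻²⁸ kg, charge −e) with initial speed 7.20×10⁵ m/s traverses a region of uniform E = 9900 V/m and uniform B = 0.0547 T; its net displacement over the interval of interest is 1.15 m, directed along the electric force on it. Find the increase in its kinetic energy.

ΔKE ≈ 1.82×10⁻¹⁵ J

The magnetic force is always ⟂ v and does no work; only the electric force changes KE.
ΔKE = F_E · d = |q|E d = (1.602×10⁻¹⁹)(9900)(1.15) ≈ 1.82×10⁻¹⁵ J.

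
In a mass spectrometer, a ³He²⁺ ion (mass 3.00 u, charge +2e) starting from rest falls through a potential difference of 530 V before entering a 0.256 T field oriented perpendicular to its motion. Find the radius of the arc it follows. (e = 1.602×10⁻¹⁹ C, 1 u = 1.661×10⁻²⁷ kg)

Acceleration: |q|V = ½mv² ⇒ v = √(2|q|V/m) = √(2·3.204×10⁻¹⁹·530/4.983×10⁻²⁷) ≈ 2.611×10⁵ m/s.
In the field: r = mv/(|q|B) = (4.983×10⁻²⁷)(2.611×10⁵)/((3.204×10⁻¹⁹)(0.256)) ≈ 0.0159 m.

r ≈ 0.0159 m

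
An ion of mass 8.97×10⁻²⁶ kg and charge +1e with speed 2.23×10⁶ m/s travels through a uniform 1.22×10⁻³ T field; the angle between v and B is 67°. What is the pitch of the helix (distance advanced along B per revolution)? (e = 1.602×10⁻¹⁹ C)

p ≈ 2510 m

v∥ = v cosθ = 2.23×10⁶·cos67° ≈ 8.713×10⁵ m/s.
T = 2πm/(|q|B) = 2π(8.97×10⁻²⁶)/((1.602×10⁻¹⁹)(1.22×10⁻³)) ≈ 2.884×10⁻³ s.
pitch = v∥ T = (8.713×10⁵)(2.884×10⁻³) ≈ 2510 m.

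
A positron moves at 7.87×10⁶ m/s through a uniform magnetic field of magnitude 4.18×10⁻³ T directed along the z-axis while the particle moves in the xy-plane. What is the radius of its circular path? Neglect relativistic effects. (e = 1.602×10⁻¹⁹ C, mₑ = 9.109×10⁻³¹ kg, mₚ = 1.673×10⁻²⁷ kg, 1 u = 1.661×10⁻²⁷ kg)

The magnetic force provides the centripetal force: |q|vB = mv²/r.
r = mv/(|q|B) = (9.109×10⁻³¹)(7.87×10⁶)/((1.602×10⁻¹⁹)(4.18×10⁻³)) ≈ 0.0107 m.

r ≈ 0.0107 m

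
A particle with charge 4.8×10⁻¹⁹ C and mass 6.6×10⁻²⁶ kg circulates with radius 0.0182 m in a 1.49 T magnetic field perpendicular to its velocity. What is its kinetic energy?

KE ≈ 1.28×10⁻¹⁵ J

v = |q|Br/m, then KE = ½mv² = (qBr)²/(2m).
v = (4.8×10⁻¹⁹)(1.49)(0.0182)/6.6×10⁻²⁶ ≈ 1.972×10⁵ m/s.
KE = ½(6.6×10⁻²⁶)(1.972×10⁵)² ≈ 1.28×10⁻¹⁵ J.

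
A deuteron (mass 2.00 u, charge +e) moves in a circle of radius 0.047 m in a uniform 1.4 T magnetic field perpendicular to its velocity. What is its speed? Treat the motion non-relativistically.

From |q|vB = mv²/r, v = |q|Br/m.
v = (1.602×10⁻¹⁹)(1.4)(0.047)/3.322×10⁻²⁷ ≈ 3.2×10⁶ m/s.

v ≈ 3.2×10⁶ m/s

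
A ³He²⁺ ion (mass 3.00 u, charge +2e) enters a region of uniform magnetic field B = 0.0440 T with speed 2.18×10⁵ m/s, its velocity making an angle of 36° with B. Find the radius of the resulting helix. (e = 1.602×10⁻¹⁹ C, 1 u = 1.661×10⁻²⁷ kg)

r ≈ 0.0453 m

v⊥ = v sinθ = 2.18×10⁵·sin36° ≈ 1.281×10⁵ m/s.
r = m v⊥/(|q|B) = (4.983×10⁻²⁷)(1.281×10⁵)/((3.204×10⁻¹⁹)(0.0440)) ≈ 0.0453 m.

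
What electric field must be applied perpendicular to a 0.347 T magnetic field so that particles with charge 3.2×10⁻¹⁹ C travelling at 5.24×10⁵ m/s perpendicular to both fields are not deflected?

For straight-line motion qE = qvB, so E = vB.
E = 5.24×10⁵ × 0.347 = 1.82×10⁵ V/m.

E = 1.82×10⁵ V/m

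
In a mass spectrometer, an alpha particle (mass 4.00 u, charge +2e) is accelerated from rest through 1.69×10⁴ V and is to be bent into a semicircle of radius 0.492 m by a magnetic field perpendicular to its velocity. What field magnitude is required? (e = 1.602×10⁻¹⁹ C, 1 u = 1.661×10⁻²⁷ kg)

v = √(2|q|V/m) = √(2·3.204×10⁻¹⁹·1.69×10⁴/6.644×10⁻²⁷) ≈ 1.277×10⁶ m/s.
B = mv/(|q|r) = (6.644×10⁻²⁷)(1.277×10⁶)/((3.204×10⁻¹⁹)(0.492)) ≈ 0.0538 T.

B ≈ 0.0538 T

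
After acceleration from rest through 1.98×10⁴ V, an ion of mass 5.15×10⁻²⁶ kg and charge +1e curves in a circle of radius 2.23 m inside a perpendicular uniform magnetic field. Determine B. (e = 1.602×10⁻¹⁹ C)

B ≈ 0.0506 T

v = √(2|q|V/m) = √(2·1.602×10⁻¹⁹·1.98×10⁴/5.15×10⁻²⁶) ≈ 3.510×10⁵ m/s.
B = mv/(|q|r) = (5.15×10⁻²⁶)(3.510×10⁵)/((1.602×10⁻¹⁹)(2.23)) ≈ 0.0506 T.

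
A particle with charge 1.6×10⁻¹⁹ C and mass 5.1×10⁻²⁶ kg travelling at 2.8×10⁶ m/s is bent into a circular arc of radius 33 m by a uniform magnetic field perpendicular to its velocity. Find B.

B ≈ 0.027 T

From |q|vB = mv²/r, B = mv/(|q|r).
B = (5.1×10⁻²⁶)(2.8×10⁶)/((1.6×10⁻¹⁹)(33)) ≈ 0.027 T.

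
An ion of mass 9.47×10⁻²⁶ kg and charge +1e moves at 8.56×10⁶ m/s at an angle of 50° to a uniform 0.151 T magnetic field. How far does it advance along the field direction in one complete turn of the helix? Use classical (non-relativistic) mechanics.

p ≈ 135 m

v∥ = v cosθ = 8.56×10⁶·cos50° ≈ 5.502×10⁶ m/s.
T = 2πm/(|q|B) = 2π(9.47×10⁻²⁶)/((1.602×10⁻¹⁹)(0.151)) ≈ 2.460×10⁻⁵ s.
pitch = v∥ T = (5.502×10⁶)(2.460×10⁻⁵) ≈ 135 m.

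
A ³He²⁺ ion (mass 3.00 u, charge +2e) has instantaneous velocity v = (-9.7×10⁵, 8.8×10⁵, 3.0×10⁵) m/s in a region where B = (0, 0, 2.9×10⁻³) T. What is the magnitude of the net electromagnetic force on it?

v×B = (2550, 2810, 0) N/C.
F = q v×B = (3.204×10⁻¹⁹ C)·(2550, 2810, 0) = (8.18×10⁻¹⁶, 9.01×10⁻¹⁶, 0) N.
|F| = 1.22×10⁻¹⁵ N.

|F| ≈ 1.22×10⁻¹⁵ N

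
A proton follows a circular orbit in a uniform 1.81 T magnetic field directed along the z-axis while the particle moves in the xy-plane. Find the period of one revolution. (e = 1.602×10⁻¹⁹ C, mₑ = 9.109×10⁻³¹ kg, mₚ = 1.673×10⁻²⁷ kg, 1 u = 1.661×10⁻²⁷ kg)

T ≈ 3.63×10⁻⁸ s

The cyclotron period depends only on m, q, B: T = 2πm/(|q|B).
T = 2π(1.673×10⁻²⁷)/((1.602×10⁻¹⁹)(1.81)) ≈ 3.63×10⁻⁸ s.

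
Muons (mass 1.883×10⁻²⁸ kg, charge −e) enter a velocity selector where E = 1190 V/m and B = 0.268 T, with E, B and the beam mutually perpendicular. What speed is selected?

v = 4440 m/s

Straight-line motion ⇒ electric and magnetic forces cancel, so E = vB.
v = E/B = 1190/0.268 = 4440 m/s.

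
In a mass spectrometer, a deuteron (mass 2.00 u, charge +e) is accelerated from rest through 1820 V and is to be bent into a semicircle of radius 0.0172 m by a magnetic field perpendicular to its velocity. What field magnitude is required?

B ≈ 0.505 T

v = √(2|q|V/m) = √(2·1.602×10⁻¹⁹·1820/3.322×10⁻²⁷) ≈ 4.190×10⁵ m/s.
B = mv/(|q|r) = (3.322×10⁻²⁷)(4.190×10⁵)/((1.602×10⁻¹⁹)(0.0172)) ≈ 0.505 T.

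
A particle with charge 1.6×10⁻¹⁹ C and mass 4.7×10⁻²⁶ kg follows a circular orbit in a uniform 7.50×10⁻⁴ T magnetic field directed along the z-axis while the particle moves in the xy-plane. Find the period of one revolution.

T ≈ 2.46×10⁻³ s

The cyclotron period depends only on m, q, B: T = 2πm/(|q|B).
T = 2π(4.7×10⁻²⁶)/((1.6×10⁻¹⁹)(7.50×10⁻⁴)) ≈ 2.46×10⁻³ s.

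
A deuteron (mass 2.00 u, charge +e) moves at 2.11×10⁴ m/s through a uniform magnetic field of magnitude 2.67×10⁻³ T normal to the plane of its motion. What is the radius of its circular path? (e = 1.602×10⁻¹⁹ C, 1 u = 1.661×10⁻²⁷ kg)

The magnetic force provides the centripetal force: |q|vB = mv²/r.
r = mv/(|q|B) = (3.322×10⁻²⁷)(2.11×10⁴)/((1.602×10⁻¹⁹)(2.67×10⁻³)) ≈ 0.164 m.

r ≈ 0.164 m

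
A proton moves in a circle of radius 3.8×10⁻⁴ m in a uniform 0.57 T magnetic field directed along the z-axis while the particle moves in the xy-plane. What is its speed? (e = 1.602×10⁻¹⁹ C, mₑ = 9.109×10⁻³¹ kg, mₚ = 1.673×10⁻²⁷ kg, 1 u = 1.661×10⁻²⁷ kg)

v ≈ 2.1×10⁴ m/s

From |q|vB = mv²/r, v = |q|Br/m.
v = (1.602×10⁻¹⁹)(0.57)(3.8×10⁻⁴)/1.673×10⁻²⁷ ≈ 2.1×10⁴ m/s.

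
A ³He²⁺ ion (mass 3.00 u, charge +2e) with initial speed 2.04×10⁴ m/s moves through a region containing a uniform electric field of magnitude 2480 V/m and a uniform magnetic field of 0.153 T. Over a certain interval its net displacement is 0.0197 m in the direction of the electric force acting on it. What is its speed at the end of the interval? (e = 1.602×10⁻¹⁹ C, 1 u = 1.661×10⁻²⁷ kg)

B does no work; ΔKE = |q|E d.
½mv_f² = ½mv₀² + |q|Ed = ½(4.983×10⁻²⁷)(2.04×10⁴)² + (3.204×10⁻¹⁹)(2480)(0.0197) ≈ 1.037×10⁻¹⁸ J + 1.565×10⁻¹⁷ J ≈ 1.669×10⁻¹⁷ J.
v_f = √(2·1.669×10⁻¹⁷/4.983×10⁻²⁷) ≈ 8.18×10⁴ m/s.

v_f ≈ 8.18×10⁴ m/s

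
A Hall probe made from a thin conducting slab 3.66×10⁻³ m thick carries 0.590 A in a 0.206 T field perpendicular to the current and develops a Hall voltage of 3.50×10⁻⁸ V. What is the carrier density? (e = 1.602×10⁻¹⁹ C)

From V_H = IB/(n e t), n = IB/(V_H e t).
n = (0.590)(0.206)/((3.50×10⁻⁸)(1.602×10⁻¹⁹)(3.66×10⁻³)) ≈ 5.92×10²⁷ m⁻³.

n ≈ 5.92×10²⁷ m⁻³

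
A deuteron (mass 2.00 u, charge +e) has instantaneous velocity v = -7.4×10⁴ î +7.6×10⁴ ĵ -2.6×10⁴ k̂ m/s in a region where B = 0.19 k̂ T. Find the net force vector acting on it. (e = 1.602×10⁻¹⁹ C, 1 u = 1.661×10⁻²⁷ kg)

F ≈ (2.31×10⁻¹⁵, 2.25×10⁻¹⁵, 0) N

v×B = (1.44×10⁴, 1.41×10⁴, 0) N/C.
F = q v×B = (1.602×10⁻¹⁹ C)·(1.44×10⁴, 1.41×10⁴, 0) = (2.31×10⁻¹⁵, 2.25×10⁻¹⁵, 0) N.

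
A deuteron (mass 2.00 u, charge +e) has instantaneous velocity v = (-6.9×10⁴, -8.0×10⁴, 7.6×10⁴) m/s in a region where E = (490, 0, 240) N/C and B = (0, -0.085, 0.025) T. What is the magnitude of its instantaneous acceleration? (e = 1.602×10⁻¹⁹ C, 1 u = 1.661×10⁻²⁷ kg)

v×B = (4460, 1720, 5860) N/C.
E + v×B = (4950, 1720, 6100) N/C.
F = q(E + v×B) = (1.602×10⁻¹⁹ C)·(4950, 1720, 6100) = (7.93×10⁻¹⁶, 2.76×10⁻¹⁶, 9.78×10⁻¹⁶) N.
|a| = |F|/m = 1.289×10⁻¹⁵/3.322×10⁻²⁷ ≈ 3.88×10¹¹ m/s².

|a| ≈ 3.88×10¹¹ m/s²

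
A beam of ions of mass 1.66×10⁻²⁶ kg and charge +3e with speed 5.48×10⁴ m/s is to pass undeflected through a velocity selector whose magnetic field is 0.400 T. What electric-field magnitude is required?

For straight-line motion qE = qvB, so E = vB.
E = 5.48×10⁴ × 0.400 = 2.19×10⁴ V/m.

E = 2.19×10⁴ V/m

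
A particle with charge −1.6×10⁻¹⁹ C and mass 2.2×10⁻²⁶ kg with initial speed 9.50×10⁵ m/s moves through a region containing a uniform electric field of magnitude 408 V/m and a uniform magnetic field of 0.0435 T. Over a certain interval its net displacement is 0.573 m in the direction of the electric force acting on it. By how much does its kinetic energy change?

The magnetic force is always ⟂ v and does no work; only the electric force changes KE.
ΔKE = F_E · d = |q|E d = (1.6×10⁻¹⁹)(408)(0.573) ≈ 3.74×10⁻¹⁷ J.

ΔKE ≈ 3.74×10⁻¹⁷ J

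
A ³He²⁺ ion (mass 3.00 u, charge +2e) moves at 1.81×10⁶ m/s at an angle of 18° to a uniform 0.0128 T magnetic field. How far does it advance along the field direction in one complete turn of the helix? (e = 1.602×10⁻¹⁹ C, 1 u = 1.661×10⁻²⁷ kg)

p ≈ 13.1 m

v∥ = v cosθ = 1.81×10⁶·cos18° ≈ 1.721×10⁶ m/s.
T = 2πm/(|q|B) = 2π(4.983×10⁻²⁷)/((3.204×10⁻¹⁹)(0.0128)) ≈ 7.634×10⁻⁶ s.
pitch = v∥ T = (1.721×10⁶)(7.634×10⁻⁶) ≈ 13.1 m.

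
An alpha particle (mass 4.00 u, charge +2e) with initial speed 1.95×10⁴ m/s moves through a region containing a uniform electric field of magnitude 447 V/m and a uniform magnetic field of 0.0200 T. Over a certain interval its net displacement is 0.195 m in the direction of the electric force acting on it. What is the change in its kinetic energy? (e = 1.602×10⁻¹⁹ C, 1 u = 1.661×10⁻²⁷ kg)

The magnetic force is always ⟂ v and does no work; only the electric force changes KE.
ΔKE = F_E · d = |q|E d = (3.204×10⁻¹⁹)(447)(0.195) ≈ 2.79×10⁻¹⁷ J.

ΔKE ≈ 2.79×10⁻¹⁷ J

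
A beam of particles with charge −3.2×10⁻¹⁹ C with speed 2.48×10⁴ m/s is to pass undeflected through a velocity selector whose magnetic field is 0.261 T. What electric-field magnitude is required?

E = 6470 V/m

For straight-line motion qE = qvB, so E = vB.
E = 2.48×10⁴ × 0.261 = 6470 V/m.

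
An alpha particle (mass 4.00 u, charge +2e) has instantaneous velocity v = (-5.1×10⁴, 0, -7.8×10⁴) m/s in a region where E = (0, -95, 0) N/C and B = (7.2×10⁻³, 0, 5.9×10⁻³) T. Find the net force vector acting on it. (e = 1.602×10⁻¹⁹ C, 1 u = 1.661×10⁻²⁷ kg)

F ≈ (0, -1.14×10⁻¹⁶, 0) N

v×B = (0, -261, 0) N/C.
E + v×B = (0, -356, 0) N/C.
F = q(E + v×B) = (3.204×10⁻¹⁹ C)·(0, -356, 0) = (0, -1.14×10⁻¹⁶, 0) N.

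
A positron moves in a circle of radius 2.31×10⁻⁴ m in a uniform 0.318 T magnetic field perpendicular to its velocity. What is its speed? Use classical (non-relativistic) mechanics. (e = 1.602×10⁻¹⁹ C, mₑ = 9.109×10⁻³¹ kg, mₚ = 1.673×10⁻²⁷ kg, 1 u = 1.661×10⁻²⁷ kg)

From |q|vB = mv²/r, v = |q|Br/m.
v = (1.602×10⁻¹⁹)(0.318)(2.31×10⁻⁴)/9.109×10⁻³¹ ≈ 1.29×10⁷ m/s.

v ≈ 1.29×10⁷ m/s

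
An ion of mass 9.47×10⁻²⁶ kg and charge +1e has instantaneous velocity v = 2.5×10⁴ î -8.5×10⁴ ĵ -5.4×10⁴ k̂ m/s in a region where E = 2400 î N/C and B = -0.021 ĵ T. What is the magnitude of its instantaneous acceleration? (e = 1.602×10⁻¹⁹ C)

|a| ≈ 2.32×10⁹ m/s²

v×B = (-1130, 0, -525) N/C.
E + v×B = (1270, 0, -525) N/C.
F = q(E + v×B) = (1.602×10⁻¹⁹ C)·(1270, 0, -525) = (2.03×10⁻¹⁶, 0, -8.41×10⁻¹⁷) N.
|a| = |F|/m = 2.196×10⁻¹⁶/9.47×10⁻²⁶ ≈ 2.32×10⁹ m/s².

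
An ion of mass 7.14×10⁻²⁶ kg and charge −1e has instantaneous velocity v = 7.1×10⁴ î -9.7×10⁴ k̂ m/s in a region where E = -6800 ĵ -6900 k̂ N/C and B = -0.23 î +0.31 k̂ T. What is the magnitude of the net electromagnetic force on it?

v×B = (0, 300, 0) N/C.
E + v×B = (0, -6500, -6900) N/C.
F = q(E + v×B) = (−1.602×10⁻¹⁹ C)·(0, -6500, -6900) = (0, 1.04×10⁻¹⁵, 1.11×10⁻¹⁵) N.
|F| = 1.52×10⁻¹⁵ N.

|F| ≈ 1.52×10⁻¹⁵ N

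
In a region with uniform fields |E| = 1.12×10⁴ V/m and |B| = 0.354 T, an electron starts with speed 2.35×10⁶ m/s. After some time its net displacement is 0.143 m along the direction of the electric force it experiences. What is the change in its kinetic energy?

The magnetic force is always ⟂ v and does no work; only the electric force changes KE.
ΔKE = F_E · d = |q|E d = (1.602×10⁻¹⁹)(1.12×10⁴)(0.143) ≈ 2.57×10⁻¹⁶ J.

ΔKE ≈ 2.57×10⁻¹⁶ J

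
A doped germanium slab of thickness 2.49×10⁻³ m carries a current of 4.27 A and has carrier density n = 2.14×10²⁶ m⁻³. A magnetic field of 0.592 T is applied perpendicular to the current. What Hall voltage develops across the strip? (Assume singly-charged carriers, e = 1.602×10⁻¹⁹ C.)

V_H = IB/(n e t).
V_H = (4.27)(0.592)/((2.14×10²⁶)(1.602×10⁻¹⁹)(2.49×10⁻³)) ≈ 2.96×10⁻⁵ V.

V_H ≈ 2.96×10⁻⁵ V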